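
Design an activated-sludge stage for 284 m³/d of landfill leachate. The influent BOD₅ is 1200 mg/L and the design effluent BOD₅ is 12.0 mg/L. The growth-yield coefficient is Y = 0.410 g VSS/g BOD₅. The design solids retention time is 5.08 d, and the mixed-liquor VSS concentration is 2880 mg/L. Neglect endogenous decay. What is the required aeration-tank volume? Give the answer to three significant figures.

V ≈ 244 m³

V·X = Y·Q·ΔS·θ_c gives V = 0.410 × 284 × (1200 − 12.0) × 5.08 / 2880 = 244.0 m³.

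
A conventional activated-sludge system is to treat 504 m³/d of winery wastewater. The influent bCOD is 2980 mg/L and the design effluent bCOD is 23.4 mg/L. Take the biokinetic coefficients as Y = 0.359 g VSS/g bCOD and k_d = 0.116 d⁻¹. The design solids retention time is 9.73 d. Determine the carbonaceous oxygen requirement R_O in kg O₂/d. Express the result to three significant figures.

R_O ≈ 1130 kg O₂/d

The observed yield is Y_obs = Y/(1 + k_d·θ_c) = 0.359 / (1 + 0.116 × 9.73) = 0.359 / 2.129 = 0.1686 g VSS per g bCOD removed.
ΔS = 2980 − 23.4 = 2957 mg/L, so the substrate removal rate is 504 × 2957/1000 = 1490 kg bCOD/d.
P_X = Y_obs·Q·(S₀ − S) = 0.1686 × 1490 = 251.3 kg VSS/d.
R_O = Q·(S₀ − S) − 1.42·P_X = 1490 − 1.42 × 251.3 = 1133 kg O₂/d.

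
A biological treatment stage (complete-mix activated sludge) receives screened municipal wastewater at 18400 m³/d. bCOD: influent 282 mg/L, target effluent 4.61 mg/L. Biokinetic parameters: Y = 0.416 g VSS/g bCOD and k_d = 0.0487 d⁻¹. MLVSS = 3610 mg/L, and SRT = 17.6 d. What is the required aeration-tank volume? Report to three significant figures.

Steady-state biomass mass balance: V·X·(1 + k_d·θ_c) = Y·Q·(S₀ − S)·θ_c, so V = 0.416 × 18400 × (282 − 4.61) × 17.6 / [3610 × (1 + 0.0487 × 17.6)] = 3.74×10^7 / 6704 = 5574 m³.

V ≈ 5570 m³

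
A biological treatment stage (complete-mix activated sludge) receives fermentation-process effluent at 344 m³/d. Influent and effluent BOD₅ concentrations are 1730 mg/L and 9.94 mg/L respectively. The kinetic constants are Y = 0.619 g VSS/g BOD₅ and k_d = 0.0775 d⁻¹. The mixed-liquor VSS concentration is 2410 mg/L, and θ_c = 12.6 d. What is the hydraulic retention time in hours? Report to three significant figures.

Steady-state biomass mass balance: V·X·(1 + k_d·θ_c) = Y·Q·(S₀ − S)·θ_c, so V = 0.619 × 344 × (1730 − 9.94) × 12.6 / [2410 × (1 + 0.0775 × 12.6)] = 4.61×10^6 / 4763 = 968.8 m³.
τ = V/Q = 968.8/344 = 2.816 d, or 67.59 h.

τ ≈ 67.6 h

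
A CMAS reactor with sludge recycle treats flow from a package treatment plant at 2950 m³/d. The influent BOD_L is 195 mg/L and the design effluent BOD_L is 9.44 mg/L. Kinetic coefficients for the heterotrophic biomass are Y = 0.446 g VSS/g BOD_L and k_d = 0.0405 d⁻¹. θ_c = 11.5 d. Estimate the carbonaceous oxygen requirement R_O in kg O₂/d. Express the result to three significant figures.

Observed yield with endogenous decay: Y_obs = Y / (1 + k_d·θ_c) = 0.446 / (1 + 0.0405 × 11.5) = 0.446 / 1.466 = 0.3043 g VSS/g BOD_L.
Mass of BOD_L removed per day: Q(S₀ − S) = 2950 × 185.6 g/m³ = 547.4 kg/d.
P_X = Y_obs·Q·(S₀ − S) = 0.3043 × 547.4 = 166.6 kg VSS/d.
Carbonaceous O₂ demand = substrate oxidised − cell-mass equivalent = 547.4 − 1.42 × 166.6 = 310.9 kg O₂/d.

R_O ≈ 311 kg O₂/d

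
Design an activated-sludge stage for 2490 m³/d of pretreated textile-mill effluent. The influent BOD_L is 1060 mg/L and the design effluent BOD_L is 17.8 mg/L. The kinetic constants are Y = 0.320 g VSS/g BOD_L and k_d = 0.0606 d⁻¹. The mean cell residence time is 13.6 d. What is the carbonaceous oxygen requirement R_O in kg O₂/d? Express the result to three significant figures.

The observed yield is Y_obs = Y/(1 + k_d·θ_c) = 0.320 / (1 + 0.0606 × 13.6) = 0.320 / 1.824 = 0.1754 g VSS per g BOD_L removed.
Mass of BOD_L removed per day: Q(S₀ − S) = 2490 × 1042 g/m³ = 2595 kg/d.
P_X = Y_obs·Q·(S₀ − S) = 0.1754 × 2595 = 455.2 kg VSS/d.
R_O = Q·(S₀ − S) − 1.42·P_X = 2595 − 1.42 × 455.2 = 1949 kg O₂/d.

R_O ≈ 1950 kg O₂/d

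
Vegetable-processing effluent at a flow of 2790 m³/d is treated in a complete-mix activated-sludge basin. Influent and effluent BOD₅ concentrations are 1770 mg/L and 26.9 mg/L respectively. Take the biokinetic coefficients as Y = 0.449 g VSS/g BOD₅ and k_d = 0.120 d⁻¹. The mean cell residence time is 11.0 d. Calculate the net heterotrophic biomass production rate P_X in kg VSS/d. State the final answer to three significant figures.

P_X ≈ 941 kg VSS/d

Y_obs = Y / (1 + k_d θ_c) = 0.449 / (1 + 0.120 × 11.0) = 0.449 / 2.320 = 0.1935.
Substrate removed = Q·(S₀ − S) = 2790 m³/d × (1770 − 26.9) g/m³ = 4.86×10^6 g/d = 4863 kg/d.
Biomass produced: P_X = Y_obs·Q·ΔS = 0.1935 × 4863 ≈ 941.2 kg VSS/d.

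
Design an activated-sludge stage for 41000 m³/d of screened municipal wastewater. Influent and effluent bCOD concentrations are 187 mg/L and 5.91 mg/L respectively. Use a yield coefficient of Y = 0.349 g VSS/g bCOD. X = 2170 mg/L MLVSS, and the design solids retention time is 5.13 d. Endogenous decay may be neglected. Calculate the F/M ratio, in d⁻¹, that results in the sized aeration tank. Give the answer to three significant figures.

With k_d = 0 the design equation reduces to V = Y Q (S₀−S) θ_c / X = 0.349 × 41000 × (187 − 5.91) × 5.13 / 2170 = 6126 m³.
F/M = applied load / biomass = Q·S₀/(V·X) = 41000 × 187 / (6126 × 2170) = 0.5768 d⁻¹.

F/M ≈ 0.577 d⁻¹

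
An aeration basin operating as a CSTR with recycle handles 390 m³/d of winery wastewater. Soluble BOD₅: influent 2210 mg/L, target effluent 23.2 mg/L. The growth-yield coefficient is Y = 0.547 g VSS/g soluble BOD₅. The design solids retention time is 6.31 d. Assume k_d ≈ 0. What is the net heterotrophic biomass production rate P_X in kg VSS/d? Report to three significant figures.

No decay correction is needed, so Y_obs = Y = 0.547.
Mass of soluble BOD₅ removed per day: Q(S₀ − S) = 390 × 2187 g/m³ = 852.9 kg/d.
Net biomass production P_X = Y_obs × Q·(S₀ − S) = 0.5470 × 852.9 = 466.5 kg VSS/d.

P_X ≈ 467 kg VSS/d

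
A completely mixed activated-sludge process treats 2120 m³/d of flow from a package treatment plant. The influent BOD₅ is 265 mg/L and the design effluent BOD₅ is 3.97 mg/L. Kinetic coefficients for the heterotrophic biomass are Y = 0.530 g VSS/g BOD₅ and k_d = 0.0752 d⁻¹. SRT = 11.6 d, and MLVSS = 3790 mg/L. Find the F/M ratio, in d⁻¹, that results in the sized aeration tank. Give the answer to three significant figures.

Steady-state biomass mass balance: V·X·(1 + k_d·θ_c) = Y·Q·(S₀ − S)·θ_c, so V = 0.530 × 2120 × (265 − 3.97) × 11.6 / [3790 × (1 + 0.0752 × 11.6)] = 3.4×10^6 / 7096 = 479.4 m³.
Food-to-microorganism ratio F/M = Q S₀ / (V X) = 2120 × 265 / (479.4 × 3790) = 0.3092 d⁻¹.

F/M ≈ 0.309 d⁻¹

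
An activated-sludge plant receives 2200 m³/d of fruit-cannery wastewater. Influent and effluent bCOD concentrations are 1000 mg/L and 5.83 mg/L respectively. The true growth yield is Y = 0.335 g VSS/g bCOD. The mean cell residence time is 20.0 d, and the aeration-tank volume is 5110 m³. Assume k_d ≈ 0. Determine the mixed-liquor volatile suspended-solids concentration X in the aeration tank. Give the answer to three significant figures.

X ≈ 2870 mg/L

From V·X = Y·Q·(S₀ − S)·θ_c (decay neglected): X = 0.335 × 2200 × (1000 − 5.83) × 20.0 / 5110 = 2868 mg/L.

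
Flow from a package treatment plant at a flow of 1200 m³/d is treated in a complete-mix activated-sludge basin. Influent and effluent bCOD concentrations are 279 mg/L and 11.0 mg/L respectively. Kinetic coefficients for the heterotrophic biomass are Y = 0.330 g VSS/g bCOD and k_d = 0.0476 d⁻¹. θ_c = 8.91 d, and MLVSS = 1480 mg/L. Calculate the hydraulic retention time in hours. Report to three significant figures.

Steady-state biomass mass balance: V·X·(1 + k_d·θ_c) = Y·Q·(S₀ − S)·θ_c, so V = 0.330 × 1200 × (279 − 11.0) × 8.91 / [1480 × (1 + 0.0476 × 8.91)] = 9.46×10^5 / 2108 = 448.6 m³.
HRT = V/Q = 448.6 m³ / 1200 m³·d⁻¹ = 0.3739 d × 24 = 8.973 h.

τ ≈ 8.97 h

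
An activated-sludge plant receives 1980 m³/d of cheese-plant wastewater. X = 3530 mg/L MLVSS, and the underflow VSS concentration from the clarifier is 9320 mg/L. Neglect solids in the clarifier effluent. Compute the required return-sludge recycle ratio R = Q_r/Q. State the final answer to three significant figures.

R ≈ 0.610

R = Q_r/Q = X/(X_r − X) = 3530 / (9320 − 3530) = 0.6097.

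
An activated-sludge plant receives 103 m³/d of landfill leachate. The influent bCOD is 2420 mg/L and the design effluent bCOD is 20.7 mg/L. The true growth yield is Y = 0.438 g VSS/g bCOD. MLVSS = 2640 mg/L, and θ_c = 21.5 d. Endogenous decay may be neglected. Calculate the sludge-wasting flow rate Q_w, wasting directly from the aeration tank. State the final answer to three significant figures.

V·X = Y·Q·ΔS·θ_c gives V = 0.438 × 103 × (2420 − 20.7) × 21.5 / 2640 = 881.5 m³.
For wasting at MLVSS concentration, Q_w = V/θ_c = 881.5/21.5 = 41.00 m³/d.

Q_w ≈ 41.0 m³/d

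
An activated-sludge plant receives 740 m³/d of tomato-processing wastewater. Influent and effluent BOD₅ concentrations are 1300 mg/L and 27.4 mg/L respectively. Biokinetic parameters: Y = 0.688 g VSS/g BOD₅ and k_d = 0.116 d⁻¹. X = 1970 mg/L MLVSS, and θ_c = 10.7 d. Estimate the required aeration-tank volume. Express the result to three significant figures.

Rearranging the biomass balance for a CMAS with decay, V = Y·Q·ΔS·θ_c / [X·(1+k_d θ_c)] = 0.688 × 740 × (1300 − 27.4) × 10.7 / [1970 × (1 + 0.116 × 10.7)] = 6.93×10^6 / 4415 = 1570 m³.

V ≈ 1570 m³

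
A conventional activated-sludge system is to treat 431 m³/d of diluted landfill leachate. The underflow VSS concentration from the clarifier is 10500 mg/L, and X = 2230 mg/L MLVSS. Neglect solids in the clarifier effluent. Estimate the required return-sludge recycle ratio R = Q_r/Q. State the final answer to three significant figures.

R = Q_r/Q = X/(X_r − X) = 2230 / (10500 − 2230) = 0.2696.

R ≈ 0.270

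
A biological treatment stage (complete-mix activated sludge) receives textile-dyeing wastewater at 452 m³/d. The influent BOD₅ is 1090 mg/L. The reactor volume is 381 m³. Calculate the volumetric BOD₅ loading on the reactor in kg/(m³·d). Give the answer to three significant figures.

L_v ≈ 1.29 kg BOD₅/(m³·d)

L_v = Q S₀ / V = 452 × 1090 × 10⁻³ / 381.0 = 1.293 kg/(m³·d).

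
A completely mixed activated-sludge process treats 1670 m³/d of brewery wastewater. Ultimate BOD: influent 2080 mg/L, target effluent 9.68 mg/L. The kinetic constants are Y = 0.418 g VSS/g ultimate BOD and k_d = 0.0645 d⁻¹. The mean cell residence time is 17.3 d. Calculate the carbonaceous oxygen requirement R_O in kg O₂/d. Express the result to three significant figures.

Observed yield with endogenous decay: Y_obs = Y / (1 + k_d·θ_c) = 0.418 / (1 + 0.0645 × 17.3) = 0.418 / 2.116 = 0.1976 g VSS/g ultimate BOD.
Mass of ultimate BOD removed per day: Q(S₀ − S) = 1670 × 2070 g/m³ = 3457 kg/d.
Net sludge production P_X = 0.1976 × 3457 = 683.0 kg VSS/d.
Carbonaceous O₂ demand = substrate oxidised − cell-mass equivalent = 3457 − 1.42 × 683.0 = 2488 kg O₂/d.

R_O ≈ 2490 kg O₂/d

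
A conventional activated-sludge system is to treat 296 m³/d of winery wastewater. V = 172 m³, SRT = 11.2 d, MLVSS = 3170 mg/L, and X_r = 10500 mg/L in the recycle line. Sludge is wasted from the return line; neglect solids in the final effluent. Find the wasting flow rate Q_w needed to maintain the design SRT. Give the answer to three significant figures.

Q_w ≈ 4.64 m³/d

Wasting from the return line (neglecting effluent solids): Q_w = V·X / (θ_c·X_r) = 172.0 × 3170 / (11.2 × 10500) = 4.636 m³/d.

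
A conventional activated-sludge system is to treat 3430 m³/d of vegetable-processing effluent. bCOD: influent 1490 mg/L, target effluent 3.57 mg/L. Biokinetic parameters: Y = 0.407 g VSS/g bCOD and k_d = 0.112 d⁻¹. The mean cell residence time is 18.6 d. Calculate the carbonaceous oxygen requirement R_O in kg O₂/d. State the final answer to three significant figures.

Y_obs = Y / (1 + k_d θ_c) = 0.407 / (1 + 0.112 × 18.6) = 0.407 / 3.083 = 0.1320.
ΔS = 1490 − 3.57 = 1486 mg/L, so the substrate removal rate is 3430 × 1486/1000 = 5098 kg bCOD/d.
Net sludge production P_X = 0.1320 × 5098 = 673.0 kg VSS/d.
R_O = Q·(S₀ − S) − 1.42·P_X = 5098 − 1.42 × 673.0 = 4143 kg O₂/d.

R_O ≈ 4140 kg O₂/d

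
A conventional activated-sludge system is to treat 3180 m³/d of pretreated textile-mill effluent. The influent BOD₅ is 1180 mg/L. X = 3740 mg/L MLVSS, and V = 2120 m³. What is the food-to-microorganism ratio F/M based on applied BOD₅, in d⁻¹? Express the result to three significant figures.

F/M ≈ 0.473 d⁻¹

F/M = applied load / biomass = Q·S₀/(V·X) = 3180 × 1180 / (2120 × 3740) = 0.4733 d⁻¹.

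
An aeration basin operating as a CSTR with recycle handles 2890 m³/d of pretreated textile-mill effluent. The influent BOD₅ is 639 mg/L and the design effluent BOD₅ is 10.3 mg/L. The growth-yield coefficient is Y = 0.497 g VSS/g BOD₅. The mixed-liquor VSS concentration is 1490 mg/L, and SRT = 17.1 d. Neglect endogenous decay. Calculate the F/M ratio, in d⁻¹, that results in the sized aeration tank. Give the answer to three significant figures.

F/M ≈ 0.120 d⁻¹

V·X = Y·Q·ΔS·θ_c gives V = 0.497 × 2890 × (639 − 10.3) × 17.1 / 1490 = 10364 m³.
Food-to-microorganism ratio F/M = Q S₀ / (V X) = 2890 × 639 / (10364 × 1490) = 0.1196 d⁻¹.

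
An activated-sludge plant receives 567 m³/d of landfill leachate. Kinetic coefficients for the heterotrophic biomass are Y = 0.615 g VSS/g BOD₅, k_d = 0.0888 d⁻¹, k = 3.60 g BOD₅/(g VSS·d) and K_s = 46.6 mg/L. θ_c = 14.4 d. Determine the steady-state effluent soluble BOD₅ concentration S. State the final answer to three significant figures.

For a completely mixed reactor with recycle the Lawrence–McCarty relation gives S = K_s·(1 + k_d·θ_c) / [θ_c·(Y·k − k_d) − 1] = 46.6 × (1 + 0.0888 × 14.4) / [14.4 × (0.615 × 3.60 − 0.0888) − 1] = 106.2 / 29.60 = 3.587 mg/L.

S ≈ 3.59 mg/L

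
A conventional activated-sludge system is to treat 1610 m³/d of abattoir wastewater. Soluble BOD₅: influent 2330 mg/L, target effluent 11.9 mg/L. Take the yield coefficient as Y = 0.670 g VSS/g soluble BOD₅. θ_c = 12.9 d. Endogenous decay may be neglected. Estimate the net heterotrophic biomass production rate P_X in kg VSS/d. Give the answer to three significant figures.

Since k_d ≈ 0, Y_obs = Y = 0.670 g VSS/g soluble BOD₅.
Substrate removed = Q·(S₀ − S) = 1610 m³/d × (2330 − 11.9) g/m³ = 3.73×10^6 g/d = 3732 kg/d.
So the net sludge growth is P_X = 0.6700 × 3732 = 2501 kg VSS/d.

P_X ≈ 2500 kg VSS/d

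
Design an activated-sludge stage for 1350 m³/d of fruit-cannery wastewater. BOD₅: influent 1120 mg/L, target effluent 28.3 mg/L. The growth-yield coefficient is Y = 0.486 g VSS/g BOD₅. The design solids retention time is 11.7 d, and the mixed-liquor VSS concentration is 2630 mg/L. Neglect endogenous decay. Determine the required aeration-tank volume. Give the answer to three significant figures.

With k_d = 0 the design equation reduces to V = Y Q (S₀−S) θ_c / X = 0.486 × 1350 × (1120 − 28.3) × 11.7 / 2630 = 3186 m³.

V ≈ 3190 m³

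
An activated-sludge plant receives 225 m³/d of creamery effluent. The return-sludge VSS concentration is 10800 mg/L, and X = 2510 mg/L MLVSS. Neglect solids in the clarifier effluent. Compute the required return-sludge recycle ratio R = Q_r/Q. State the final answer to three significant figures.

R = Q_r/Q = X/(X_r − X) = 2510 / (10800 − 2510) = 0.3028.

R ≈ 0.303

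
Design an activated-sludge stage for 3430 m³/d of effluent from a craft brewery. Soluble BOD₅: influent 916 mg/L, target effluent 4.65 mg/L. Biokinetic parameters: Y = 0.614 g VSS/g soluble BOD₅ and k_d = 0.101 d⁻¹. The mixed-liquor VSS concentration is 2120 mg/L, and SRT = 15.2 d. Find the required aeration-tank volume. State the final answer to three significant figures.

From the SRT design equation V = Y Q (S₀−S) θ_c / [X (1 + k_d θ_c)] = 0.614 × 3430 × (916 − 4.65) × 15.2 / [2120 × (1 + 0.101 × 15.2)] = 2.92×10^7 / 5375 = 5428 m³.

V ≈ 5430 m³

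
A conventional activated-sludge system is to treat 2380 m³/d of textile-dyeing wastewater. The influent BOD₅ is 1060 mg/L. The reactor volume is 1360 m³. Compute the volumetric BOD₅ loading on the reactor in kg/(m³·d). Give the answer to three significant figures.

L_v ≈ 1.85 kg BOD₅/(m³·d)

Applied BOD₅ load per unit volume = Q·S₀/V = (2380 × 1060/1000)/1360 = 1.855 kg BOD₅·m⁻³·d⁻¹.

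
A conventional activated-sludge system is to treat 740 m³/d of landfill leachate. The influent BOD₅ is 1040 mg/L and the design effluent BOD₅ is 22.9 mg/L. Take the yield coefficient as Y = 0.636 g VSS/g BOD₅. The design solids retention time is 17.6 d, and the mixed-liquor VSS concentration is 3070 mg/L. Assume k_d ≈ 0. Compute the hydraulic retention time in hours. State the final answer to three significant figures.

Biomass mass balance (decay neglected): V·X = Y·Q·(S₀ − S)·θ_c, so V = 0.636 × 740 × (1040 − 22.9) × 17.6 / 3070 = 2744 m³.
τ = V/Q = 2744/740 = 3.708 d, or 89.00 h.

τ ≈ 89.0 h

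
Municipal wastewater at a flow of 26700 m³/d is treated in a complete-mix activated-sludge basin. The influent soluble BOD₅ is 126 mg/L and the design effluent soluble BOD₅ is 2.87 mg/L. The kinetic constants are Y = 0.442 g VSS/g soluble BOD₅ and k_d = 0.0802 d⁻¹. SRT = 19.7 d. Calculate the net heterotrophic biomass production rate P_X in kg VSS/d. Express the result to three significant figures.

P_X ≈ 563 kg VSS/d

Y_obs = Y / (1 + k_d θ_c) = 0.442 / (1 + 0.0802 × 19.7) = 0.442 / 2.580 = 0.1713.
Mass of soluble BOD₅ removed per day: Q(S₀ − S) = 26700 × 123.1 g/m³ = 3288 kg/d.
Net biomass production P_X = Y_obs × Q·(S₀ − S) = 0.1713 × 3288 = 563.2 kg VSS/d.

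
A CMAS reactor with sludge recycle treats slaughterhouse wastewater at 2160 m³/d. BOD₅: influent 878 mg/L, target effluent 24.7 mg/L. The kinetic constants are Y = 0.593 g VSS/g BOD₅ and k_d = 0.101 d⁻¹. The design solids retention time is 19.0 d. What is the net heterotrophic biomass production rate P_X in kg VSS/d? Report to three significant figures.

The observed yield is Y_obs = Y/(1 + k_d·θ_c) = 0.593 / (1 + 0.101 × 19.0) = 0.593 / 2.919 = 0.2032 g VSS per g BOD₅ removed.
Substrate removed = Q·(S₀ − S) = 2160 m³/d × (878 − 24.7) g/m³ = 1.84×10^6 g/d = 1843 kg/d.
Biomass produced: P_X = Y_obs·Q·ΔS = 0.2032 × 1843 ≈ 374.4 kg VSS/d.

P_X ≈ 374 kg VSS/d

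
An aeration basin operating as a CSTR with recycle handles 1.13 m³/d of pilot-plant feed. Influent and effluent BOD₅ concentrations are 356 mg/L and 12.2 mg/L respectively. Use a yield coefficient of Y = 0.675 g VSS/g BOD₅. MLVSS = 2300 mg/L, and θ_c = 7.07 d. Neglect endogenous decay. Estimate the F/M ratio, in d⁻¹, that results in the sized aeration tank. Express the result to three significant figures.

With k_d = 0 the design equation reduces to V = Y Q (S₀−S) θ_c / X = 0.675 × 1.13 × (356 − 12.2) × 7.07 / 2300 = 0.8061 m³.
F/M = Q·S₀ / (V·X) = 1.13 × 356 / (0.8061 × 2300) = 0.2170 g BOD₅·(g VSS·d)⁻¹.

F/M ≈ 0.217 d⁻¹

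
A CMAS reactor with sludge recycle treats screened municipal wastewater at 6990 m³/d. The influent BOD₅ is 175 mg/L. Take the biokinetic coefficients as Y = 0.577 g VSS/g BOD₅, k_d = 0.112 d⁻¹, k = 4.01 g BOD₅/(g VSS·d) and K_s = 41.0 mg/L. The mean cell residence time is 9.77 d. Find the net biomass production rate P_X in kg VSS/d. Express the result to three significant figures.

P_X ≈ 329 kg VSS/d

For a completely mixed reactor with recycle the Lawrence–McCarty relation gives S = K_s·(1 + k_d·θ_c) / [θ_c·(Y·k − k_d) − 1] = 41.0 × (1 + 0.112 × 9.77) / [9.77 × (0.577 × 4.01 − 0.112) − 1] = 85.86 / 20.51 = 4.186 mg/L.
Correct the yield for decay: Y_obs = Y/(1 + k_d θ_c) = 0.577 / (1 + 0.112 × 9.77) = 0.577 / 2.094 = 0.2755.
ΔS = 175 − 4.19 = 170.8 mg/L, so the substrate removal rate is 6990 × 170.8/1000 = 1194 kg BOD₅/d.
Biomass produced: P_X = Y_obs·Q·ΔS = 0.2755 × 1194 ≈ 329.0 kg VSS/d.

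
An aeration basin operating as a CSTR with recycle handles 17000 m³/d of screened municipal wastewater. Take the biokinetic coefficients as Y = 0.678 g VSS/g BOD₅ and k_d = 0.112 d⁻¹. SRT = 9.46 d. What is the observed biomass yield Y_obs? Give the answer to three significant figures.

Y_obs ≈ 0.329 g VSS/g BOD₅

Correct the yield for decay: Y_obs = Y/(1 + k_d θ_c) = 0.678 / (1 + 0.112 × 9.46) = 0.678 / 2.060 = 0.3292.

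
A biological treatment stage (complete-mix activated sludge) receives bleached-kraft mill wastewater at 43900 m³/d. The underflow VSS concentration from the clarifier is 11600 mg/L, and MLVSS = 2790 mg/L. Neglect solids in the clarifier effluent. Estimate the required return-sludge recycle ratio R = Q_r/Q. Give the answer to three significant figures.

R ≈ 0.317

Solids balance on the clarifier gives (1+R)X = R·X_r, so R = X/(X_r − X) = 2790 / (11600 − 2790) = 0.3167.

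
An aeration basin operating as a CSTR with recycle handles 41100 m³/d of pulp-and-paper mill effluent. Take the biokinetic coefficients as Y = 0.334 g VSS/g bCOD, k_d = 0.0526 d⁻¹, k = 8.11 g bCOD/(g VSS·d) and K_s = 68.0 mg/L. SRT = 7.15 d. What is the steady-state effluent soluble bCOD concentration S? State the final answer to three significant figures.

S ≈ 5.20 mg/L

For a completely mixed reactor with recycle the Lawrence–McCarty relation gives S = K_s·(1 + k_d·θ_c) / [θ_c·(Y·k − k_d) − 1] = 68.0 × (1 + 0.0526 × 7.15) / [7.15 × (0.334 × 8.11 − 0.0526) − 1] = 93.57 / 17.99 = 5.201 mg/L.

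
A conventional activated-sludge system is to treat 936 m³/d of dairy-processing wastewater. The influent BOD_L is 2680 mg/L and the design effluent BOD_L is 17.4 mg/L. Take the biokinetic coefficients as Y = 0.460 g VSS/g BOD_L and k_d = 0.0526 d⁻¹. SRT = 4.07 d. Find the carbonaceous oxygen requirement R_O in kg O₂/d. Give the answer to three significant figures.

R_O ≈ 1150 kg O₂/d

The observed yield is Y_obs = Y/(1 + k_d·θ_c) = 0.460 / (1 + 0.0526 × 4.07) = 0.460 / 1.214 = 0.3789 g VSS per g BOD_L removed.
Mass of BOD_L removed per day: Q(S₀ − S) = 936 × 2663 g/m³ = 2492 kg/d.
Net sludge production P_X = 0.3789 × 2492 = 944.3 kg VSS/d.
R_O = Q·ΔS − 1.42 P_X = 2492 − 1341 = 1151 kg O₂/d.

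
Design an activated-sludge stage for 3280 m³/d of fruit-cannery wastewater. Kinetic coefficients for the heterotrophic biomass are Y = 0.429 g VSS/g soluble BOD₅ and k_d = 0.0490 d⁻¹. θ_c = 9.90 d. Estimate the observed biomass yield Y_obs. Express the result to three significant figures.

Y_obs ≈ 0.289 g VSS/g soluble BOD₅

Y_obs = Y / (1 + k_d θ_c) = 0.429 / (1 + 0.0490 × 9.90) = 0.429 / 1.485 = 0.2889.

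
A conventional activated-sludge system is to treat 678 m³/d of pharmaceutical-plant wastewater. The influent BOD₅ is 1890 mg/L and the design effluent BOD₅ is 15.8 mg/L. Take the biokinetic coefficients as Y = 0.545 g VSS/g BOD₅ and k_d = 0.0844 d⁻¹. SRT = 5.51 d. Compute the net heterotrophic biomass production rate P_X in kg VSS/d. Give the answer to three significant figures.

Correct the yield for decay: Y_obs = Y/(1 + k_d θ_c) = 0.545 / (1 + 0.0844 × 5.51) = 0.545 / 1.465 = 0.3720.
Q·(S₀ − S) = 678 × (1890 − 15.8) × 10⁻³ = 1271 kg/d removed.
P_X = Y_obs · Q(S₀ − S) = 0.3720 × 1271 = 472.7 kg VSS/d.

P_X ≈ 473 kg VSS/d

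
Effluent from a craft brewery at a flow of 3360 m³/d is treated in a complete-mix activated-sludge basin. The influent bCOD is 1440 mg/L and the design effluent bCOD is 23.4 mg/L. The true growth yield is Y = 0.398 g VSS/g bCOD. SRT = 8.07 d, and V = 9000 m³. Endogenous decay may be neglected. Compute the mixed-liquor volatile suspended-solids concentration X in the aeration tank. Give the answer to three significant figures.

X = Y·Q·ΔS·θ_c / V = 0.398 × 3360 × (1440 − 23.4) × 8.07 / 9000 = 1699 mg/L.

X ≈ 1700 mg/L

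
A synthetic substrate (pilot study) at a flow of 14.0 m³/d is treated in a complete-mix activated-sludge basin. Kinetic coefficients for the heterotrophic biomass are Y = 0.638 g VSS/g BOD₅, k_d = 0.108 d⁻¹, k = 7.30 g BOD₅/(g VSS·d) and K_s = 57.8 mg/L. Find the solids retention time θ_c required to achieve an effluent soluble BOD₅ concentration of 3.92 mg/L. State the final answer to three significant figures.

At the target effluent, Y k S/(K_s+S) = 0.638×7.30×3.92/61.72 = 0.2958 d⁻¹.
Then 1/θ_c = μ − k_d = 0.2958 − 0.108 = 0.1878 d⁻¹, giving θ_c = 5.325 d.

θ_c ≈ 5.32 d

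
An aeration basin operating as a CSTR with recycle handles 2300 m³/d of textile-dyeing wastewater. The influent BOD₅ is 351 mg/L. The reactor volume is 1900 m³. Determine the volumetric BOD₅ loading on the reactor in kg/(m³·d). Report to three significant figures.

L_v ≈ 0.425 kg BOD₅/(m³·d)

Applied BOD₅ load per unit volume = Q·S₀/V = (2300 × 351/1000)/1900 = 0.4249 kg BOD₅·m⁻³·d⁻¹.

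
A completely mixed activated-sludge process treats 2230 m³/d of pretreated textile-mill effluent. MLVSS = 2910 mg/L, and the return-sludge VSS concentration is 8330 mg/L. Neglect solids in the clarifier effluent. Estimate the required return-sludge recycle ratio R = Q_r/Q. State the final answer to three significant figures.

Solids balance on the clarifier gives (1+R)X = R·X_r, so R = X/(X_r − X) = 2910 / (8330 − 2910) = 0.5369.

R ≈ 0.537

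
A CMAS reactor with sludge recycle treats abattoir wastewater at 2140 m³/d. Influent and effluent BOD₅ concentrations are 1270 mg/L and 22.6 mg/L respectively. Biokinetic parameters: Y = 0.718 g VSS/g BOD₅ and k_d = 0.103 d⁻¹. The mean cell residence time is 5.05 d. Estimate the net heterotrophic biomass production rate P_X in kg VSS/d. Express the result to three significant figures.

P_X ≈ 1260 kg VSS/d

Observed yield with endogenous decay: Y_obs = Y / (1 + k_d·θ_c) = 0.718 / (1 + 0.103 × 5.05) = 0.718 / 1.520 = 0.4723 g VSS/g BOD₅.
Substrate removed = Q·(S₀ − S) = 2140 m³/d × (1270 − 22.6) g/m³ = 2.67×10^6 g/d = 2669 kg/d.
Net biomass production P_X = Y_obs × Q·(S₀ − S) = 0.4723 × 2669 = 1261 kg VSS/d.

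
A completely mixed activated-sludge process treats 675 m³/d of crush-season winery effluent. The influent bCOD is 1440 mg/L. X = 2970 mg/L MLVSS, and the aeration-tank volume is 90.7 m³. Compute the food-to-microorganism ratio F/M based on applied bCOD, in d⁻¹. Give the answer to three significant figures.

F/M ≈ 3.61 d⁻¹

Food-to-microorganism ratio F/M = Q S₀ / (V X) = 675 × 1440 / (90.70 × 2970) = 3.608 d⁻¹.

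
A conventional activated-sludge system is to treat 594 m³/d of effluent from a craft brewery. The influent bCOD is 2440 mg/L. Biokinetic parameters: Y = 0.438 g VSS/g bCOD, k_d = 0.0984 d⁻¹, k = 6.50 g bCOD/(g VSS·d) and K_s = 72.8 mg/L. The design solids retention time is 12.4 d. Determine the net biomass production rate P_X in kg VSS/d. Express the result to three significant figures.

P_X ≈ 285 kg VSS/d

Effluent substrate depends only on kinetics and SRT: S = K_s(1 + k_d θ_c) / [θ_c(Yk − k_d) − 1] = 72.8 × (1 + 0.0984 × 12.4) / [12.4 × (0.438 × 6.50 − 0.0984) − 1] = 161.6 / 33.08 = 4.886 mg/L.
Observed yield with endogenous decay: Y_obs = Y / (1 + k_d·θ_c) = 0.438 / (1 + 0.0984 × 12.4) = 0.438 / 2.220 = 0.1973 g VSS/g bCOD.
Mass of bCOD removed per day: Q(S₀ − S) = 594 × 2435 g/m³ = 1446 kg/d.
So the net sludge growth is P_X = 0.1973 × 1446 = 285.4 kg VSS/d.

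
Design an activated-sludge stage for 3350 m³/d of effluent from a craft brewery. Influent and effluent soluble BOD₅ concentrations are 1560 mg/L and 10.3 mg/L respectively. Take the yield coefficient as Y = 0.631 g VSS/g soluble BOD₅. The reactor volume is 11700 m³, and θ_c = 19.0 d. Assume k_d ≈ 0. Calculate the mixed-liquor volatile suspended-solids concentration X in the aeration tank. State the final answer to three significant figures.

Without decay, X = Y Q (S₀−S) θ_c / V = 0.631 × 3350 × (1560 − 10.3) × 19.0 / 11700 = 5320 mg/L.

X ≈ 5320 mg/L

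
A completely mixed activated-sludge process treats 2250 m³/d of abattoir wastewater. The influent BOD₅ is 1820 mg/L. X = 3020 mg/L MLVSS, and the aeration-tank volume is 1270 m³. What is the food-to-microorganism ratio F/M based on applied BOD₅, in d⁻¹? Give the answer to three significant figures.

F/M ≈ 1.07 d⁻¹

F/M = Q·S₀ / (V·X) = 2250 × 1820 / (1270 × 3020) = 1.068 g BOD₅·(g VSS·d)⁻¹.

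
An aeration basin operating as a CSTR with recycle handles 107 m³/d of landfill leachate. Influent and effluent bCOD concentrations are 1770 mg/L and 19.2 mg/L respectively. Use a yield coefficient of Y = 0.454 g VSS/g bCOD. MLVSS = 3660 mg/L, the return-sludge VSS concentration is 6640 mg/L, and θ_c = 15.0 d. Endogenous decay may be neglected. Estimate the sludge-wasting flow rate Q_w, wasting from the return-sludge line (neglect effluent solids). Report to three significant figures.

Biomass mass balance (decay neglected): V·X = Y·Q·(S₀ − S)·θ_c, so V = 0.454 × 107 × (1770 − 19.2) × 15.0 / 3660 = 348.6 m³.
Wasting from the return line (neglecting effluent solids): Q_w = V·X / (θ_c·X_r) = 348.6 × 3660 / (15.0 × 6640) = 12.81 m³/d.

Q_w ≈ 12.8 m³/d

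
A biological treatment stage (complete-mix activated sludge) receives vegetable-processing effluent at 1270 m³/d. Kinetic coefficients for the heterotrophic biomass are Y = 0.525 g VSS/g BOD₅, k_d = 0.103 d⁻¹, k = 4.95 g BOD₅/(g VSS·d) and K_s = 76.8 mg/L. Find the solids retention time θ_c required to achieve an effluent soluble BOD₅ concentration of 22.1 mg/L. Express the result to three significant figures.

θ_c ≈ 2.09 d

Specific growth rate at S = 22.1 mg/L: μ = YkS/(K_s+S) = 0.525·4.95·22.1/(76.8+22.1) = 0.5807 d⁻¹.
θ_c = 1/(μ − k_d) = 1/(0.5807 − 0.103) = 1/0.4777 = 2.093 d.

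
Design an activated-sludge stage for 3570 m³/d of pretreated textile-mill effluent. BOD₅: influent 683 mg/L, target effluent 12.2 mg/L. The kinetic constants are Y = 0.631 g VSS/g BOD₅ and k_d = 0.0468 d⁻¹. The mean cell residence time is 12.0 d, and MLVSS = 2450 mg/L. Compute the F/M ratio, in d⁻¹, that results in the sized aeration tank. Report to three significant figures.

F/M ≈ 0.210 d⁻¹

From the SRT design equation V = Y Q (S₀−S) θ_c / [X (1 + k_d θ_c)] = 0.631 × 3570 × (683 − 12.2) × 12.0 / [2450 × (1 + 0.0468 × 12.0)] = 1.81×10^7 / 3826 = 4740 m³.
F/M = Q·S₀ / (V·X) = 3570 × 683 / (4740 × 2450) = 0.2100 g BOD₅·(g VSS·d)⁻¹.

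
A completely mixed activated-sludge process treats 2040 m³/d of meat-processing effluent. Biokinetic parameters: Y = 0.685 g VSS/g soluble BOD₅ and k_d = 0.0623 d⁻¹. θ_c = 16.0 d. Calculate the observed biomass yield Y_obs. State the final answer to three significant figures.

Observed yield with endogenous decay: Y_obs = Y / (1 + k_d·θ_c) = 0.685 / (1 + 0.0623 × 16.0) = 0.685 / 1.997 = 0.3430 g VSS/g soluble BOD₅.

Y_obs ≈ 0.343 g VSS/g soluble BOD₅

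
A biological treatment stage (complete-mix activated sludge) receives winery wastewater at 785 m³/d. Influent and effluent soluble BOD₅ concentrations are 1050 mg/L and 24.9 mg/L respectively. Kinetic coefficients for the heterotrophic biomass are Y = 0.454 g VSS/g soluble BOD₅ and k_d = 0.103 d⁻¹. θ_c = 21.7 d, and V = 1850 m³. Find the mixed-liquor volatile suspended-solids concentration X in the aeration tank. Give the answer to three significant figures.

X ≈ 1320 mg/L

Solving the biomass balance for X: X = Y Q (S₀−S) θ_c / [V (1+k_d θ_c)] = 0.454 × 785 × (1050 − 24.9) × 21.7 / [1850 × (1 + 0.103 × 21.7)] = 1325 mg/L.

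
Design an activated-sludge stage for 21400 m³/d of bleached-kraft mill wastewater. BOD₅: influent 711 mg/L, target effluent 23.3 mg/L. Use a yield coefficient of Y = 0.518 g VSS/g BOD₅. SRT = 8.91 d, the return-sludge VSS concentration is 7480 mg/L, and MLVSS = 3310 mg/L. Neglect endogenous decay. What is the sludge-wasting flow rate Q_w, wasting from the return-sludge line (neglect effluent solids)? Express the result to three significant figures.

With k_d = 0 the design equation reduces to V = Y Q (S₀−S) θ_c / X = 0.518 × 21400 × (711 − 23.3) × 8.91 / 3310 = 20521 m³.
Q_w = (V·X)/(θ_c X_r) = 20521 × 3310 / (8.91 × 7480) = 1019 m³/d.

Q_w ≈ 1020 m³/d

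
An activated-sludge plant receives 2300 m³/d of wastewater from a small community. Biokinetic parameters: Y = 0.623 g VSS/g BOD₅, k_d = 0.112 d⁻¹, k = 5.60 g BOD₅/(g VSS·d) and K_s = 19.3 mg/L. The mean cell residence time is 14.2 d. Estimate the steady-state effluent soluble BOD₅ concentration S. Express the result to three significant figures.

S ≈ 1.06 mg/L

For a completely mixed reactor with recycle the Lawrence–McCarty relation gives S = K_s·(1 + k_d·θ_c) / [θ_c·(Y·k − k_d) − 1] = 19.3 × (1 + 0.112 × 14.2) / [14.2 × (0.623 × 5.60 − 0.112) − 1] = 49.99 / 46.95 = 1.065 mg/L.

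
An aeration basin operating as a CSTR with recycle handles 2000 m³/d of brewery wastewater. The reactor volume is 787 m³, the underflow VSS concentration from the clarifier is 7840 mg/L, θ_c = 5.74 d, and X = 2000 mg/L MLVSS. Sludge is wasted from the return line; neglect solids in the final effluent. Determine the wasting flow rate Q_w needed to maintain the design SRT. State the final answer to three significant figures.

Q_w ≈ 35.0 m³/d

Wasting from the return line (neglecting effluent solids): Q_w = V·X / (θ_c·X_r) = 787.0 × 2000 / (5.74 × 7840) = 34.98 m³/d.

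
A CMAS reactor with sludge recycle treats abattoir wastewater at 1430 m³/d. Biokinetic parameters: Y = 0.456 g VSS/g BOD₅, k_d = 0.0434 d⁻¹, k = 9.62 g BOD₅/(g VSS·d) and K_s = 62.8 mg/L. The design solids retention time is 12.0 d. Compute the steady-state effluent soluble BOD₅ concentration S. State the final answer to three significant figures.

S ≈ 1.87 mg/L

Effluent substrate depends only on kinetics and SRT: S = K_s(1 + k_d θ_c) / [θ_c(Yk − k_d) − 1] = 62.8 × (1 + 0.0434 × 12.0) / [12.0 × (0.456 × 9.62 − 0.0434) − 1] = 95.51 / 51.12 = 1.868 mg/L.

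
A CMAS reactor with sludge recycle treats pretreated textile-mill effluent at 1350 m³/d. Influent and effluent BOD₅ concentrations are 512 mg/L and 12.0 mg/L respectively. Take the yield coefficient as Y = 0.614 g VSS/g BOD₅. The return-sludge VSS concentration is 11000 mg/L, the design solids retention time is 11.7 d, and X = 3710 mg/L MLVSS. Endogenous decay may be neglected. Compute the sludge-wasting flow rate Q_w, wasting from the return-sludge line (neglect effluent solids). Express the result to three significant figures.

Biomass mass balance (decay neglected): V·X = Y·Q·(S₀ − S)·θ_c, so V = 0.614 × 1350 × (512 − 12.0) × 11.7 / 3710 = 1307 m³.
θ_c = V·X/(Q_w·X_r) when wasting from the recycle, so Q_w = V·X/(θ_c·X_r) = 1307 × 3710 / (11.7 × 11000) = 37.68 m³/d.

Q_w ≈ 37.7 m³/d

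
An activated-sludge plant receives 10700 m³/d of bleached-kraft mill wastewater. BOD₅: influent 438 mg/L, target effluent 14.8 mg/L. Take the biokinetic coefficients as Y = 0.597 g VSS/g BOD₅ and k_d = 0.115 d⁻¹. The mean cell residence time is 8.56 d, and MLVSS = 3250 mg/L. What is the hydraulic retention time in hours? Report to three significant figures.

From the SRT design equation V = Y Q (S₀−S) θ_c / [X (1 + k_d θ_c)] = 0.597 × 10700 × (438 − 14.8) × 8.56 / [3250 × (1 + 0.115 × 8.56)] = 2.31×10^7 / 6449 = 3588 m³.
τ = V/Q = 3588/10700 = 0.3353 d, or 8.048 h.

τ ≈ 8.05 h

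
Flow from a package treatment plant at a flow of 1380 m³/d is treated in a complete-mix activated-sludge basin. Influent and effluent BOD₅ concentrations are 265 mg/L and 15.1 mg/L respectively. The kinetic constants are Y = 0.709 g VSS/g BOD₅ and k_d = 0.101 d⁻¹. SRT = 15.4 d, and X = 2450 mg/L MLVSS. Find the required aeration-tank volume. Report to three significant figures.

V ≈ 601 m³

Steady-state biomass mass balance: V·X·(1 + k_d·θ_c) = Y·Q·(S₀ − S)·θ_c, so V = 0.709 × 1380 × (265 − 15.1) × 15.4 / [2450 × (1 + 0.101 × 15.4)] = 3.77×10^6 / 6261 = 601.4 m³.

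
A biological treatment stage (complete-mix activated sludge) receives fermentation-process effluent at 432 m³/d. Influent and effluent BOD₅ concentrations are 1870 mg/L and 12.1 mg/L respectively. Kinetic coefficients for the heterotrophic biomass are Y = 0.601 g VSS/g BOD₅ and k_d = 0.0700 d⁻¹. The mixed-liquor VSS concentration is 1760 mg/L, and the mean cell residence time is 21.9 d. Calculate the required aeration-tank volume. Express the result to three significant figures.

Rearranging the biomass balance for a CMAS with decay, V = Y·Q·ΔS·θ_c / [X·(1+k_d θ_c)] = 0.601 × 432 × (1870 − 12.1) × 21.9 / [1760 × (1 + 0.0700 × 21.9)] = 1.06×10^7 / 4458 = 2370 m³.

V ≈ 2370 m³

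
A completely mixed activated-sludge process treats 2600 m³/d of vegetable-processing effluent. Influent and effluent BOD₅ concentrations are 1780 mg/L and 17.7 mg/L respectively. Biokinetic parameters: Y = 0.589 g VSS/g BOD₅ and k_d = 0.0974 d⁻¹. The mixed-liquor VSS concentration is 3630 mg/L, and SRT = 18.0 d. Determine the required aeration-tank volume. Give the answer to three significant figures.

V ≈ 4860 m³

Steady-state biomass mass balance: V·X·(1 + k_d·θ_c) = Y·Q·(S₀ − S)·θ_c, so V = 0.589 × 2600 × (1780 − 17.7) × 18.0 / [3630 × (1 + 0.0974 × 18.0)] = 4.86×10^7 / 9994 = 4861 m³.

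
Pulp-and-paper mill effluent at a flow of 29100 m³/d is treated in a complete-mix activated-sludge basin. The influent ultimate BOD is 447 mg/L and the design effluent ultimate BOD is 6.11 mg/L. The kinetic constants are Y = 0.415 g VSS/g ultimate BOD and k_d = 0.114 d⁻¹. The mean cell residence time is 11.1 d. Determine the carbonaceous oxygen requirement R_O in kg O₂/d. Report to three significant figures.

The observed yield is Y_obs = Y/(1 + k_d·θ_c) = 0.415 / (1 + 0.114 × 11.1) = 0.415 / 2.265 = 0.1832 g VSS per g ultimate BOD removed.
ΔS = 447 − 6.11 = 440.9 mg/L, so the substrate removal rate is 29100 × 440.9/1000 = 12830 kg ultimate BOD/d.
P_X = Y_obs·Q·(S₀ − S) = 0.1832 × 12830 = 2350 kg VSS/d.
R_O = Q·ΔS − 1.42 P_X = 12830 − 3337 = 9492 kg O₂/d.

R_O ≈ 9490 kg O₂/d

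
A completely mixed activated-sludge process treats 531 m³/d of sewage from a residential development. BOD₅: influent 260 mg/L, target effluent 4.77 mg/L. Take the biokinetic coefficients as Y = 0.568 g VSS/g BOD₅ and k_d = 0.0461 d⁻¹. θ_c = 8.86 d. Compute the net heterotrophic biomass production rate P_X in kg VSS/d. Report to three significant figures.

P_X ≈ 54.7 kg VSS/d

Correct the yield for decay: Y_obs = Y/(1 + k_d θ_c) = 0.568 / (1 + 0.0461 × 8.86) = 0.568 / 1.408 = 0.4033.
Mass of BOD₅ removed per day: Q(S₀ − S) = 531 × 255.2 g/m³ = 135.5 kg/d.
So the net sludge growth is P_X = 0.4033 × 135.5 = 54.66 kg VSS/d.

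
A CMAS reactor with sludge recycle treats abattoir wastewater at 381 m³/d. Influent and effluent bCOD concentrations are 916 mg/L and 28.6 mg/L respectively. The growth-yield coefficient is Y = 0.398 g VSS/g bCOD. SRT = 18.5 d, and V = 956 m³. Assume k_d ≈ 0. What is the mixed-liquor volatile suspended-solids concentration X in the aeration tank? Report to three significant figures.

X ≈ 2600 mg/L

Without decay, X = Y Q (S₀−S) θ_c / V = 0.398 × 381 × (916 − 28.6) × 18.5 / 956 = 2604 mg/L.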